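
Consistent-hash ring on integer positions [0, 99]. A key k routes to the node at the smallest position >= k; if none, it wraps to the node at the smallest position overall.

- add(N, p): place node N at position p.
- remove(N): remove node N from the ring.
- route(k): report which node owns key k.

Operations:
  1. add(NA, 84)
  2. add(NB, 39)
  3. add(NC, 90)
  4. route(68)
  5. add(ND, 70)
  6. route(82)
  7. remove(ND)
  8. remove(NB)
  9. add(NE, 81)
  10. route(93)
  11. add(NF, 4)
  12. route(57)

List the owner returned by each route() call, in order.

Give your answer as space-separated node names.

Op 1: add NA@84 -> ring=[84:NA]
Op 2: add NB@39 -> ring=[39:NB,84:NA]
Op 3: add NC@90 -> ring=[39:NB,84:NA,90:NC]
Op 4: route key 68: smallest pos >= 68 is 84 -> NA
Op 5: add ND@70 -> ring=[39:NB,70:ND,84:NA,90:NC]
Op 6: route key 82: smallest pos >= 82 is 84 -> NA
Op 7: remove ND -> ring=[39:NB,84:NA,90:NC]
Op 8: remove NB -> ring=[84:NA,90:NC]
Op 9: add NE@81 -> ring=[81:NE,84:NA,90:NC]
Op 10: route key 93: none >= 93, wrap to smallest pos 81 -> NE
Op 11: add NF@4 -> ring=[4:NF,81:NE,84:NA,90:NC]
Op 12: route key 57: smallest pos >= 57 is 81 -> NE

Answer: NA NA NE NE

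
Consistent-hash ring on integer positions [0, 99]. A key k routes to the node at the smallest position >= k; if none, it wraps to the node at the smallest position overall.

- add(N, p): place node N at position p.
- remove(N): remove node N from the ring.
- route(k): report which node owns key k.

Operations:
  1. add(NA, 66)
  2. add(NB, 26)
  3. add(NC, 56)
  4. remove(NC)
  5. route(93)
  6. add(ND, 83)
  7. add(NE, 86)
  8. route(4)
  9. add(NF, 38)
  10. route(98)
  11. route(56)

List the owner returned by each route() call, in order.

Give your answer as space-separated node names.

Op 1: add NA@66 -> ring=[66:NA]
Op 2: add NB@26 -> ring=[26:NB,66:NA]
Op 3: add NC@56 -> ring=[26:NB,56:NC,66:NA]
Op 4: remove NC -> ring=[26:NB,66:NA]
Op 5: route key 93: none >= 93, wrap to smallest pos 26 -> NB
Op 6: add ND@83 -> ring=[26:NB,66:NA,83:ND]
Op 7: add NE@86 -> ring=[26:NB,66:NA,83:ND,86:NE]
Op 8: route key 4: smallest pos >= 4 is 26 -> NB
Op 9: add NF@38 -> ring=[26:NB,38:NF,66:NA,83:ND,86:NE]
Op 10: route key 98: none >= 98, wrap to smallest pos 26 -> NB
Op 11: route key 56: smallest pos >= 56 is 66 -> NA

Answer: NB NB NB NA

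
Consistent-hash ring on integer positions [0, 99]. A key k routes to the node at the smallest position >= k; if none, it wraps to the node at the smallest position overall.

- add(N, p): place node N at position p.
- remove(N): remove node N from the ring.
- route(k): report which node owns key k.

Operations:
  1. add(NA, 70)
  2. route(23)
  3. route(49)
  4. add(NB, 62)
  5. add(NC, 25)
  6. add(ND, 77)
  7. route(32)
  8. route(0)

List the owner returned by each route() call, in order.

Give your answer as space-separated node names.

Answer: NA NA NB NC

Derivation:
Op 1: add NA@70 -> ring=[70:NA]
Op 2: route key 23: smallest pos >= 23 is 70 -> NA
Op 3: route key 49: smallest pos >= 49 is 70 -> NA
Op 4: add NB@62 -> ring=[62:NB,70:NA]
Op 5: add NC@25 -> ring=[25:NC,62:NB,70:NA]
Op 6: add ND@77 -> ring=[25:NC,62:NB,70:NA,77:ND]
Op 7: route key 32: smallest pos >= 32 is 62 -> NB
Op 8: route key 0: smallest pos >= 0 is 25 -> NC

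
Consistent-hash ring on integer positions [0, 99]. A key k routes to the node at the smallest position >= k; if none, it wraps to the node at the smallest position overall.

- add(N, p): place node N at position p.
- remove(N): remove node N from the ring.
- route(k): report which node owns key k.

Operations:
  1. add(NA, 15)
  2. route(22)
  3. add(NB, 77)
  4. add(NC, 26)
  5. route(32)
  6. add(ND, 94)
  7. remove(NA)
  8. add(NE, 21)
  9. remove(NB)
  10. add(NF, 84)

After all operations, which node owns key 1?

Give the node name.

Answer: NE

Derivation:
Op 1: add NA@15 -> ring=[15:NA]
Op 2: route key 22: none >= 22, wrap to smallest pos 15 -> NA
Op 3: add NB@77 -> ring=[15:NA,77:NB]
Op 4: add NC@26 -> ring=[15:NA,26:NC,77:NB]
Op 5: route key 32: smallest pos >= 32 is 77 -> NB
Op 6: add ND@94 -> ring=[15:NA,26:NC,77:NB,94:ND]
Op 7: remove NA -> ring=[26:NC,77:NB,94:ND]
Op 8: add NE@21 -> ring=[21:NE,26:NC,77:NB,94:ND]
Op 9: remove NB -> ring=[21:NE,26:NC,94:ND]
Op 10: add NF@84 -> ring=[21:NE,26:NC,84:NF,94:ND]
Final route key 1: smallest pos >= 1 is 21 -> NE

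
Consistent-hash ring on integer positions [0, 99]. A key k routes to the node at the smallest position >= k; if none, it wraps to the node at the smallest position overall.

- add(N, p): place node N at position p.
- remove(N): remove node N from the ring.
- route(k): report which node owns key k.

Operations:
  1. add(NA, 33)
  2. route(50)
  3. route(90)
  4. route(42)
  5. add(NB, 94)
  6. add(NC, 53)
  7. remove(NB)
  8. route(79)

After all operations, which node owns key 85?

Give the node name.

Answer: NA

Derivation:
Op 1: add NA@33 -> ring=[33:NA]
Op 2: route key 50: none >= 50, wrap to smallest pos 33 -> NA
Op 3: route key 90: none >= 90, wrap to smallest pos 33 -> NA
Op 4: route key 42: none >= 42, wrap to smallest pos 33 -> NA
Op 5: add NB@94 -> ring=[33:NA,94:NB]
Op 6: add NC@53 -> ring=[33:NA,53:NC,94:NB]
Op 7: remove NB -> ring=[33:NA,53:NC]
Op 8: route key 79: none >= 79, wrap to smallest pos 33 -> NA
Final route key 85: none >= 85, wrap to smallest pos 33 -> NA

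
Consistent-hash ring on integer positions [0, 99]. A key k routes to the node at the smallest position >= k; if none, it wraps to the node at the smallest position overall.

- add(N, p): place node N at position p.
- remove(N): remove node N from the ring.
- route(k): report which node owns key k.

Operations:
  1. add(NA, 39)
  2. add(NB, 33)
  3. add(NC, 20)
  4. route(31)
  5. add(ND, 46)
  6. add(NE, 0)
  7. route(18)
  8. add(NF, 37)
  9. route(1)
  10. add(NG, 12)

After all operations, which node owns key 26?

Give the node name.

Op 1: add NA@39 -> ring=[39:NA]
Op 2: add NB@33 -> ring=[33:NB,39:NA]
Op 3: add NC@20 -> ring=[20:NC,33:NB,39:NA]
Op 4: route key 31: smallest pos >= 31 is 33 -> NB
Op 5: add ND@46 -> ring=[20:NC,33:NB,39:NA,46:ND]
Op 6: add NE@0 -> ring=[0:NE,20:NC,33:NB,39:NA,46:ND]
Op 7: route key 18: smallest pos >= 18 is 20 -> NC
Op 8: add NF@37 -> ring=[0:NE,20:NC,33:NB,37:NF,39:NA,46:ND]
Op 9: route key 1: smallest pos >= 1 is 20 -> NC
Op 10: add NG@12 -> ring=[0:NE,12:NG,20:NC,33:NB,37:NF,39:NA,46:ND]
Final route key 26: smallest pos >= 26 is 33 -> NB

Answer: NB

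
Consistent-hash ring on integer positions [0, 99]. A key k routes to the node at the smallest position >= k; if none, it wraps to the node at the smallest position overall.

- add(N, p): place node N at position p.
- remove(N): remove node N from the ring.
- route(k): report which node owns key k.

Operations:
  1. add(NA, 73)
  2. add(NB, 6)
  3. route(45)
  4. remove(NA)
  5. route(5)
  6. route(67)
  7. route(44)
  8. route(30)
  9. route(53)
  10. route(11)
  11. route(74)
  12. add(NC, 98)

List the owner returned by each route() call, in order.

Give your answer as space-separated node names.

Answer: NA NB NB NB NB NB NB NB

Derivation:
Op 1: add NA@73 -> ring=[73:NA]
Op 2: add NB@6 -> ring=[6:NB,73:NA]
Op 3: route key 45: smallest pos >= 45 is 73 -> NA
Op 4: remove NA -> ring=[6:NB]
Op 5: route key 5: smallest pos >= 5 is 6 -> NB
Op 6: route key 67: none >= 67, wrap to smallest pos 6 -> NB
Op 7: route key 44: none >= 44, wrap to smallest pos 6 -> NB
Op 8: route key 30: none >= 30, wrap to smallest pos 6 -> NB
Op 9: route key 53: none >= 53, wrap to smallest pos 6 -> NB
Op 10: route key 11: none >= 11, wrap to smallest pos 6 -> NB
Op 11: route key 74: none >= 74, wrap to smallest pos 6 -> NB
Op 12: add NC@98 -> ring=[6:NB,98:NC]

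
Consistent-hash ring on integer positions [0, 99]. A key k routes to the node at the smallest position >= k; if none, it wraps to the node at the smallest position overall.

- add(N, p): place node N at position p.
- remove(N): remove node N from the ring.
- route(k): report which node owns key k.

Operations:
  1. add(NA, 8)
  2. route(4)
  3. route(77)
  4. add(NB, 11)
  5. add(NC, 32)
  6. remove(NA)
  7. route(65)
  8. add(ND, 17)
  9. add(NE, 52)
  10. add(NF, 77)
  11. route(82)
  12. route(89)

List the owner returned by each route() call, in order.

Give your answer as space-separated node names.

Op 1: add NA@8 -> ring=[8:NA]
Op 2: route key 4: smallest pos >= 4 is 8 -> NA
Op 3: route key 77: none >= 77, wrap to smallest pos 8 -> NA
Op 4: add NB@11 -> ring=[8:NA,11:NB]
Op 5: add NC@32 -> ring=[8:NA,11:NB,32:NC]
Op 6: remove NA -> ring=[11:NB,32:NC]
Op 7: route key 65: none >= 65, wrap to smallest pos 11 -> NB
Op 8: add ND@17 -> ring=[11:NB,17:ND,32:NC]
Op 9: add NE@52 -> ring=[11:NB,17:ND,32:NC,52:NE]
Op 10: add NF@77 -> ring=[11:NB,17:ND,32:NC,52:NE,77:NF]
Op 11: route key 82: none >= 82, wrap to smallest pos 11 -> NB
Op 12: route key 89: none >= 89, wrap to smallest pos 11 -> NB

Answer: NA NA NB NB NB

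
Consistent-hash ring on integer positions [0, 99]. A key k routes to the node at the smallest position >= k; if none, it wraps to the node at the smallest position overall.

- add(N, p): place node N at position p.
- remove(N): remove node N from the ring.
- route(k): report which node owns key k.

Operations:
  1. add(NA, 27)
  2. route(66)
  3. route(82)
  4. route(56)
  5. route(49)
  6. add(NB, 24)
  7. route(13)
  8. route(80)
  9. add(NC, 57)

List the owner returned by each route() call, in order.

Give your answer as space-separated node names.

Answer: NA NA NA NA NB NB

Derivation:
Op 1: add NA@27 -> ring=[27:NA]
Op 2: route key 66: none >= 66, wrap to smallest pos 27 -> NA
Op 3: route key 82: none >= 82, wrap to smallest pos 27 -> NA
Op 4: route key 56: none >= 56, wrap to smallest pos 27 -> NA
Op 5: route key 49: none >= 49, wrap to smallest pos 27 -> NA
Op 6: add NB@24 -> ring=[24:NB,27:NA]
Op 7: route key 13: smallest pos >= 13 is 24 -> NB
Op 8: route key 80: none >= 80, wrap to smallest pos 24 -> NB
Op 9: add NC@57 -> ring=[24:NB,27:NA,57:NC]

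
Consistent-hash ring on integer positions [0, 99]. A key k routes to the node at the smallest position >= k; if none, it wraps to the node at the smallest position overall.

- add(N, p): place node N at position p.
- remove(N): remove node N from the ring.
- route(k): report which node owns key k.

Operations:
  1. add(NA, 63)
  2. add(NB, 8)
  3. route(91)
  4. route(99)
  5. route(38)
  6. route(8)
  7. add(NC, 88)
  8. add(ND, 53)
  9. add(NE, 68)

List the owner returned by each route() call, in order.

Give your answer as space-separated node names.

Op 1: add NA@63 -> ring=[63:NA]
Op 2: add NB@8 -> ring=[8:NB,63:NA]
Op 3: route key 91: none >= 91, wrap to smallest pos 8 -> NB
Op 4: route key 99: none >= 99, wrap to smallest pos 8 -> NB
Op 5: route key 38: smallest pos >= 38 is 63 -> NA
Op 6: route key 8: smallest pos >= 8 is 8 -> NB
Op 7: add NC@88 -> ring=[8:NB,63:NA,88:NC]
Op 8: add ND@53 -> ring=[8:NB,53:ND,63:NA,88:NC]
Op 9: add NE@68 -> ring=[8:NB,53:ND,63:NA,68:NE,88:NC]

Answer: NB NB NA NB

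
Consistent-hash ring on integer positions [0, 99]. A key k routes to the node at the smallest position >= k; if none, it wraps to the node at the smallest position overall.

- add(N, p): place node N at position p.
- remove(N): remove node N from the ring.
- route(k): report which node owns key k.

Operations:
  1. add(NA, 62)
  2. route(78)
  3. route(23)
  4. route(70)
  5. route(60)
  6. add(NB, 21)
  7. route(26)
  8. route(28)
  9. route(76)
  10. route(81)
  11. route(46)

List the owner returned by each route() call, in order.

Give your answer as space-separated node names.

Answer: NA NA NA NA NA NA NB NB NA

Derivation:
Op 1: add NA@62 -> ring=[62:NA]
Op 2: route key 78: none >= 78, wrap to smallest pos 62 -> NA
Op 3: route key 23: smallest pos >= 23 is 62 -> NA
Op 4: route key 70: none >= 70, wrap to smallest pos 62 -> NA
Op 5: route key 60: smallest pos >= 60 is 62 -> NA
Op 6: add NB@21 -> ring=[21:NB,62:NA]
Op 7: route key 26: smallest pos >= 26 is 62 -> NA
Op 8: route key 28: smallest pos >= 28 is 62 -> NA
Op 9: route key 76: none >= 76, wrap to smallest pos 21 -> NB
Op 10: route key 81: none >= 81, wrap to smallest pos 21 -> NB
Op 11: route key 46: smallest pos >= 46 is 62 -> NA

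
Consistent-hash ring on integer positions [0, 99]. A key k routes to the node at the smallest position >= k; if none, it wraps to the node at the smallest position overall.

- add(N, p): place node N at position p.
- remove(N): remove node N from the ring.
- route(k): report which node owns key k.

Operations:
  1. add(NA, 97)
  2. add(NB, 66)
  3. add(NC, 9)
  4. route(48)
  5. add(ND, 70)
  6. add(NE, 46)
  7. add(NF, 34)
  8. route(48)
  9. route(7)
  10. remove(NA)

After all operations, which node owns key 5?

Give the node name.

Answer: NC

Derivation:
Op 1: add NA@97 -> ring=[97:NA]
Op 2: add NB@66 -> ring=[66:NB,97:NA]
Op 3: add NC@9 -> ring=[9:NC,66:NB,97:NA]
Op 4: route key 48: smallest pos >= 48 is 66 -> NB
Op 5: add ND@70 -> ring=[9:NC,66:NB,70:ND,97:NA]
Op 6: add NE@46 -> ring=[9:NC,46:NE,66:NB,70:ND,97:NA]
Op 7: add NF@34 -> ring=[9:NC,34:NF,46:NE,66:NB,70:ND,97:NA]
Op 8: route key 48: smallest pos >= 48 is 66 -> NB
Op 9: route key 7: smallest pos >= 7 is 9 -> NC
Op 10: remove NA -> ring=[9:NC,34:NF,46:NE,66:NB,70:ND]
Final route key 5: smallest pos >= 5 is 9 -> NC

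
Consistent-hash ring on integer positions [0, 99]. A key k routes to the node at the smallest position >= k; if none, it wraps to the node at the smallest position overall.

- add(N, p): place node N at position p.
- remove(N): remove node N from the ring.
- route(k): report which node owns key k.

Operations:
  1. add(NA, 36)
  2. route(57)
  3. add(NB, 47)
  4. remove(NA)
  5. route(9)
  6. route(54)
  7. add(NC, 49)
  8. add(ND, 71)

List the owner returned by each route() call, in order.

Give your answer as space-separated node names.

Op 1: add NA@36 -> ring=[36:NA]
Op 2: route key 57: none >= 57, wrap to smallest pos 36 -> NA
Op 3: add NB@47 -> ring=[36:NA,47:NB]
Op 4: remove NA -> ring=[47:NB]
Op 5: route key 9: smallest pos >= 9 is 47 -> NB
Op 6: route key 54: none >= 54, wrap to smallest pos 47 -> NB
Op 7: add NC@49 -> ring=[47:NB,49:NC]
Op 8: add ND@71 -> ring=[47:NB,49:NC,71:ND]

Answer: NA NB NB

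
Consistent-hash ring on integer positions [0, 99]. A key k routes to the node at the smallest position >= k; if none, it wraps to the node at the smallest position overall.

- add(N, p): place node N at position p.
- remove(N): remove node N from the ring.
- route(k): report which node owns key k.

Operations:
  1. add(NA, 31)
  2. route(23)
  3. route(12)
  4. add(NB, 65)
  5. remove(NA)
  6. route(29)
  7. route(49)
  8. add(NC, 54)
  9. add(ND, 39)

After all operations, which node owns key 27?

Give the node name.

Answer: ND

Derivation:
Op 1: add NA@31 -> ring=[31:NA]
Op 2: route key 23: smallest pos >= 23 is 31 -> NA
Op 3: route key 12: smallest pos >= 12 is 31 -> NA
Op 4: add NB@65 -> ring=[31:NA,65:NB]
Op 5: remove NA -> ring=[65:NB]
Op 6: route key 29: smallest pos >= 29 is 65 -> NB
Op 7: route key 49: smallest pos >= 49 is 65 -> NB
Op 8: add NC@54 -> ring=[54:NC,65:NB]
Op 9: add ND@39 -> ring=[39:ND,54:NC,65:NB]
Final route key 27: smallest pos >= 27 is 39 -> ND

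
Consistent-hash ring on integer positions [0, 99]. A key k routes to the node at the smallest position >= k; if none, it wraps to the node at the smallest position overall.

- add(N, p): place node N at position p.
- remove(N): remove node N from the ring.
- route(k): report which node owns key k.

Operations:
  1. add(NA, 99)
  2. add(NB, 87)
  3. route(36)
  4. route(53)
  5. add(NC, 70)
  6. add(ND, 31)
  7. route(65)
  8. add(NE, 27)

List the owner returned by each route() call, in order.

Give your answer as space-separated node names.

Op 1: add NA@99 -> ring=[99:NA]
Op 2: add NB@87 -> ring=[87:NB,99:NA]
Op 3: route key 36: smallest pos >= 36 is 87 -> NB
Op 4: route key 53: smallest pos >= 53 is 87 -> NB
Op 5: add NC@70 -> ring=[70:NC,87:NB,99:NA]
Op 6: add ND@31 -> ring=[31:ND,70:NC,87:NB,99:NA]
Op 7: route key 65: smallest pos >= 65 is 70 -> NC
Op 8: add NE@27 -> ring=[27:NE,31:ND,70:NC,87:NB,99:NA]

Answer: NB NB NC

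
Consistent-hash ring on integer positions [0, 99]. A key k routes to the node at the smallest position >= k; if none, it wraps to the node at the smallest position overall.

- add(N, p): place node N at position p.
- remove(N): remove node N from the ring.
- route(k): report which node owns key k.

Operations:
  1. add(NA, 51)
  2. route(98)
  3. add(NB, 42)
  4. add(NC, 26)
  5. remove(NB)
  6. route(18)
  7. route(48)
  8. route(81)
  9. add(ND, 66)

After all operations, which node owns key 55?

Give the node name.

Answer: ND

Derivation:
Op 1: add NA@51 -> ring=[51:NA]
Op 2: route key 98: none >= 98, wrap to smallest pos 51 -> NA
Op 3: add NB@42 -> ring=[42:NB,51:NA]
Op 4: add NC@26 -> ring=[26:NC,42:NB,51:NA]
Op 5: remove NB -> ring=[26:NC,51:NA]
Op 6: route key 18: smallest pos >= 18 is 26 -> NC
Op 7: route key 48: smallest pos >= 48 is 51 -> NA
Op 8: route key 81: none >= 81, wrap to smallest pos 26 -> NC
Op 9: add ND@66 -> ring=[26:NC,51:NA,66:ND]
Final route key 55: smallest pos >= 55 is 66 -> ND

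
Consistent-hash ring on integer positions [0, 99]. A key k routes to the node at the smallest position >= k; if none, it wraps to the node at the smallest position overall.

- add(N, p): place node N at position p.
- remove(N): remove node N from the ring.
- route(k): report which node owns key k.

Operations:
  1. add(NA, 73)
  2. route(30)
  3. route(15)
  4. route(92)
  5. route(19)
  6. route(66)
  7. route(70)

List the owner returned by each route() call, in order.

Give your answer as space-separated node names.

Op 1: add NA@73 -> ring=[73:NA]
Op 2: route key 30: smallest pos >= 30 is 73 -> NA
Op 3: route key 15: smallest pos >= 15 is 73 -> NA
Op 4: route key 92: none >= 92, wrap to smallest pos 73 -> NA
Op 5: route key 19: smallest pos >= 19 is 73 -> NA
Op 6: route key 66: smallest pos >= 66 is 73 -> NA
Op 7: route key 70: smallest pos >= 70 is 73 -> NA

Answer: NA NA NA NA NA NA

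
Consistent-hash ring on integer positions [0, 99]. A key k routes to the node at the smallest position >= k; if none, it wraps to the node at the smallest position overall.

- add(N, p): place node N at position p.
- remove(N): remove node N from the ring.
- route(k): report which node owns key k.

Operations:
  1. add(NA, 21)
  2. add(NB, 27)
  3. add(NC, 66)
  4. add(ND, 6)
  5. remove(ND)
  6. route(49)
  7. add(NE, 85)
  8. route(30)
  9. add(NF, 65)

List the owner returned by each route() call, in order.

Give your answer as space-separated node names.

Answer: NC NC

Derivation:
Op 1: add NA@21 -> ring=[21:NA]
Op 2: add NB@27 -> ring=[21:NA,27:NB]
Op 3: add NC@66 -> ring=[21:NA,27:NB,66:NC]
Op 4: add ND@6 -> ring=[6:ND,21:NA,27:NB,66:NC]
Op 5: remove ND -> ring=[21:NA,27:NB,66:NC]
Op 6: route key 49: smallest pos >= 49 is 66 -> NC
Op 7: add NE@85 -> ring=[21:NA,27:NB,66:NC,85:NE]
Op 8: route key 30: smallest pos >= 30 is 66 -> NC
Op 9: add NF@65 -> ring=[21:NA,27:NB,65:NF,66:NC,85:NE]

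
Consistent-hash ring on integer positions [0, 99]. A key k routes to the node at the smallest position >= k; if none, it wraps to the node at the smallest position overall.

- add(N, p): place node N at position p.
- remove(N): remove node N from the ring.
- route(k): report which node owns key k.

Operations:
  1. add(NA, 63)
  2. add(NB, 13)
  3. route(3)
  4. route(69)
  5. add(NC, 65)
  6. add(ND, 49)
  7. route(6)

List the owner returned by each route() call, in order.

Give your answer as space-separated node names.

Answer: NB NB NB

Derivation:
Op 1: add NA@63 -> ring=[63:NA]
Op 2: add NB@13 -> ring=[13:NB,63:NA]
Op 3: route key 3: smallest pos >= 3 is 13 -> NB
Op 4: route key 69: none >= 69, wrap to smallest pos 13 -> NB
Op 5: add NC@65 -> ring=[13:NB,63:NA,65:NC]
Op 6: add ND@49 -> ring=[13:NB,49:ND,63:NA,65:NC]
Op 7: route key 6: smallest pos >= 6 is 13 -> NB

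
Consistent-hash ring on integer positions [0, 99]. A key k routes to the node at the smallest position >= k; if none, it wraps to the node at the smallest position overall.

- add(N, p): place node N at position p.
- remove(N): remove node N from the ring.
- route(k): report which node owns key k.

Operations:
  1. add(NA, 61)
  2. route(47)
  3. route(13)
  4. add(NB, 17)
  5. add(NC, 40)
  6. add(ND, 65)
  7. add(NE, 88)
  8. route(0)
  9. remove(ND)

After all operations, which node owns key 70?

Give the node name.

Answer: NE

Derivation:
Op 1: add NA@61 -> ring=[61:NA]
Op 2: route key 47: smallest pos >= 47 is 61 -> NA
Op 3: route key 13: smallest pos >= 13 is 61 -> NA
Op 4: add NB@17 -> ring=[17:NB,61:NA]
Op 5: add NC@40 -> ring=[17:NB,40:NC,61:NA]
Op 6: add ND@65 -> ring=[17:NB,40:NC,61:NA,65:ND]
Op 7: add NE@88 -> ring=[17:NB,40:NC,61:NA,65:ND,88:NE]
Op 8: route key 0: smallest pos >= 0 is 17 -> NB
Op 9: remove ND -> ring=[17:NB,40:NC,61:NA,88:NE]
Final route key 70: smallest pos >= 70 is 88 -> NE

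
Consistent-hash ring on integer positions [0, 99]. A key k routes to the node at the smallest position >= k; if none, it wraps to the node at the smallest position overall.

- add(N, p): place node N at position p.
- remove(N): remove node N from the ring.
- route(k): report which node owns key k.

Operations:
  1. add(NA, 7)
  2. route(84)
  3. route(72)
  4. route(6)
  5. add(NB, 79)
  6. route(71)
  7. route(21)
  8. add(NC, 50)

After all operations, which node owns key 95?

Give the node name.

Op 1: add NA@7 -> ring=[7:NA]
Op 2: route key 84: none >= 84, wrap to smallest pos 7 -> NA
Op 3: route key 72: none >= 72, wrap to smallest pos 7 -> NA
Op 4: route key 6: smallest pos >= 6 is 7 -> NA
Op 5: add NB@79 -> ring=[7:NA,79:NB]
Op 6: route key 71: smallest pos >= 71 is 79 -> NB
Op 7: route key 21: smallest pos >= 21 is 79 -> NB
Op 8: add NC@50 -> ring=[7:NA,50:NC,79:NB]
Final route key 95: none >= 95, wrap to smallest pos 7 -> NA

Answer: NA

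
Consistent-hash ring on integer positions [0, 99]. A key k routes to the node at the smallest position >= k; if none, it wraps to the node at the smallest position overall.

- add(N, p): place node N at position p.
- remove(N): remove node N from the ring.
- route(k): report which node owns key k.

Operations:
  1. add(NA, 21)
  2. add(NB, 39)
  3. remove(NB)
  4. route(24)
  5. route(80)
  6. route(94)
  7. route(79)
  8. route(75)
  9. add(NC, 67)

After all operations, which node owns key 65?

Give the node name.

Op 1: add NA@21 -> ring=[21:NA]
Op 2: add NB@39 -> ring=[21:NA,39:NB]
Op 3: remove NB -> ring=[21:NA]
Op 4: route key 24: none >= 24, wrap to smallest pos 21 -> NA
Op 5: route key 80: none >= 80, wrap to smallest pos 21 -> NA
Op 6: route key 94: none >= 94, wrap to smallest pos 21 -> NA
Op 7: route key 79: none >= 79, wrap to smallest pos 21 -> NA
Op 8: route key 75: none >= 75, wrap to smallest pos 21 -> NA
Op 9: add NC@67 -> ring=[21:NA,67:NC]
Final route key 65: smallest pos >= 65 is 67 -> NC

Answer: NC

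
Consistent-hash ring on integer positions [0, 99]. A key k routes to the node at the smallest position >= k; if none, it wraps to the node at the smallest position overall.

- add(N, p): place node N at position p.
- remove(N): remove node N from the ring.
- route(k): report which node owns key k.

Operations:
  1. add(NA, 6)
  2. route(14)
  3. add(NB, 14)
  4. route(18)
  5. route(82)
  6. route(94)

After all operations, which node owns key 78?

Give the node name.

Answer: NA

Derivation:
Op 1: add NA@6 -> ring=[6:NA]
Op 2: route key 14: none >= 14, wrap to smallest pos 6 -> NA
Op 3: add NB@14 -> ring=[6:NA,14:NB]
Op 4: route key 18: none >= 18, wrap to smallest pos 6 -> NA
Op 5: route key 82: none >= 82, wrap to smallest pos 6 -> NA
Op 6: route key 94: none >= 94, wrap to smallest pos 6 -> NA
Final route key 78: none >= 78, wrap to smallest pos 6 -> NA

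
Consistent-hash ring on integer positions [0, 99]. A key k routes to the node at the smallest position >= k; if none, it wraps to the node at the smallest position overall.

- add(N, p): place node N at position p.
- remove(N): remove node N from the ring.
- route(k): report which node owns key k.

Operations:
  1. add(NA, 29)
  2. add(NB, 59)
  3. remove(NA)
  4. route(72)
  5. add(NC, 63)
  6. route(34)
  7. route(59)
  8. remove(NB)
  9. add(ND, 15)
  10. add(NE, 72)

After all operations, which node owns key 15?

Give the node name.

Op 1: add NA@29 -> ring=[29:NA]
Op 2: add NB@59 -> ring=[29:NA,59:NB]
Op 3: remove NA -> ring=[59:NB]
Op 4: route key 72: none >= 72, wrap to smallest pos 59 -> NB
Op 5: add NC@63 -> ring=[59:NB,63:NC]
Op 6: route key 34: smallest pos >= 34 is 59 -> NB
Op 7: route key 59: smallest pos >= 59 is 59 -> NB
Op 8: remove NB -> ring=[63:NC]
Op 9: add ND@15 -> ring=[15:ND,63:NC]
Op 10: add NE@72 -> ring=[15:ND,63:NC,72:NE]
Final route key 15: smallest pos >= 15 is 15 -> ND

Answer: ND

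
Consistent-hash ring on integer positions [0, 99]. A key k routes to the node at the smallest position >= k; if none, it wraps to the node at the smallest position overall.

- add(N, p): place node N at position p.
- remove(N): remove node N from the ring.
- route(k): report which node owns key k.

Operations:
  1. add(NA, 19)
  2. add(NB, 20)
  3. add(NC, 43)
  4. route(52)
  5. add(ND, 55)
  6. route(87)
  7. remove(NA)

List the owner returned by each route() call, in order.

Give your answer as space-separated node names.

Answer: NA NA

Derivation:
Op 1: add NA@19 -> ring=[19:NA]
Op 2: add NB@20 -> ring=[19:NA,20:NB]
Op 3: add NC@43 -> ring=[19:NA,20:NB,43:NC]
Op 4: route key 52: none >= 52, wrap to smallest pos 19 -> NA
Op 5: add ND@55 -> ring=[19:NA,20:NB,43:NC,55:ND]
Op 6: route key 87: none >= 87, wrap to smallest pos 19 -> NA
Op 7: remove NA -> ring=[20:NB,43:NC,55:ND]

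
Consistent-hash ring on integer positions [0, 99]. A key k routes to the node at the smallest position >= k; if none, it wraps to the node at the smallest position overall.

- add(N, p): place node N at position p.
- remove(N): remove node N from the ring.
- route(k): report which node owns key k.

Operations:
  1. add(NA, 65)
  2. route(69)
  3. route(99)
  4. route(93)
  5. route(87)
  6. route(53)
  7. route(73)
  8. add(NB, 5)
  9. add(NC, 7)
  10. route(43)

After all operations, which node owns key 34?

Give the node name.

Answer: NA

Derivation:
Op 1: add NA@65 -> ring=[65:NA]
Op 2: route key 69: none >= 69, wrap to smallest pos 65 -> NA
Op 3: route key 99: none >= 99, wrap to smallest pos 65 -> NA
Op 4: route key 93: none >= 93, wrap to smallest pos 65 -> NA
Op 5: route key 87: none >= 87, wrap to smallest pos 65 -> NA
Op 6: route key 53: smallest pos >= 53 is 65 -> NA
Op 7: route key 73: none >= 73, wrap to smallest pos 65 -> NA
Op 8: add NB@5 -> ring=[5:NB,65:NA]
Op 9: add NC@7 -> ring=[5:NB,7:NC,65:NA]
Op 10: route key 43: smallest pos >= 43 is 65 -> NA
Final route key 34: smallest pos >= 34 is 65 -> NA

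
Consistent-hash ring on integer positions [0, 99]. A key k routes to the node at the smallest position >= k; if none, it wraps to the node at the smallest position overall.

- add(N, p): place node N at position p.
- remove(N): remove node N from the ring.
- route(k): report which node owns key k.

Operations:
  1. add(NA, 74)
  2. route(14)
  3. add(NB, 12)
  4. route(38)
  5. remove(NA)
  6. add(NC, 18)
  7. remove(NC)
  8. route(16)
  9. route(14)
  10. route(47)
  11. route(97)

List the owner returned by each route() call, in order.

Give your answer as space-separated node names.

Answer: NA NA NB NB NB NB

Derivation:
Op 1: add NA@74 -> ring=[74:NA]
Op 2: route key 14: smallest pos >= 14 is 74 -> NA
Op 3: add NB@12 -> ring=[12:NB,74:NA]
Op 4: route key 38: smallest pos >= 38 is 74 -> NA
Op 5: remove NA -> ring=[12:NB]
Op 6: add NC@18 -> ring=[12:NB,18:NC]
Op 7: remove NC -> ring=[12:NB]
Op 8: route key 16: none >= 16, wrap to smallest pos 12 -> NB
Op 9: route key 14: none >= 14, wrap to smallest pos 12 -> NB
Op 10: route key 47: none >= 47, wrap to smallest pos 12 -> NB
Op 11: route key 97: none >= 97, wrap to smallest pos 12 -> NB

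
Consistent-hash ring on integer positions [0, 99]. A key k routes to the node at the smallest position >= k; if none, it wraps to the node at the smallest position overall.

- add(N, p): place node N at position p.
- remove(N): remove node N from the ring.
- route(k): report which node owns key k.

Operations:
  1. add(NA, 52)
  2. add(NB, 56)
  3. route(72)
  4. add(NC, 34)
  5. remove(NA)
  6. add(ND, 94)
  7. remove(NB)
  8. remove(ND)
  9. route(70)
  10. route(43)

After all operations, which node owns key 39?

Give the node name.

Answer: NC

Derivation:
Op 1: add NA@52 -> ring=[52:NA]
Op 2: add NB@56 -> ring=[52:NA,56:NB]
Op 3: route key 72: none >= 72, wrap to smallest pos 52 -> NA
Op 4: add NC@34 -> ring=[34:NC,52:NA,56:NB]
Op 5: remove NA -> ring=[34:NC,56:NB]
Op 6: add ND@94 -> ring=[34:NC,56:NB,94:ND]
Op 7: remove NB -> ring=[34:NC,94:ND]
Op 8: remove ND -> ring=[34:NC]
Op 9: route key 70: none >= 70, wrap to smallest pos 34 -> NC
Op 10: route key 43: none >= 43, wrap to smallest pos 34 -> NC
Final route key 39: none >= 39, wrap to smallest pos 34 -> NC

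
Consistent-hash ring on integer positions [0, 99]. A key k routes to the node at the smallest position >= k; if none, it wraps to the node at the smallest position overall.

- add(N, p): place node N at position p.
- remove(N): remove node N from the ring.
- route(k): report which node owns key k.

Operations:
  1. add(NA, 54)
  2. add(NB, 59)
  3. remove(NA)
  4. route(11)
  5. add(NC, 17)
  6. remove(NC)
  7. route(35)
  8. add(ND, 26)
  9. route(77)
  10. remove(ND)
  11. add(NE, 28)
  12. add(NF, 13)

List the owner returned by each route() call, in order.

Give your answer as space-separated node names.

Op 1: add NA@54 -> ring=[54:NA]
Op 2: add NB@59 -> ring=[54:NA,59:NB]
Op 3: remove NA -> ring=[59:NB]
Op 4: route key 11: smallest pos >= 11 is 59 -> NB
Op 5: add NC@17 -> ring=[17:NC,59:NB]
Op 6: remove NC -> ring=[59:NB]
Op 7: route key 35: smallest pos >= 35 is 59 -> NB
Op 8: add ND@26 -> ring=[26:ND,59:NB]
Op 9: route key 77: none >= 77, wrap to smallest pos 26 -> ND
Op 10: remove ND -> ring=[59:NB]
Op 11: add NE@28 -> ring=[28:NE,59:NB]
Op 12: add NF@13 -> ring=[13:NF,28:NE,59:NB]

Answer: NB NB ND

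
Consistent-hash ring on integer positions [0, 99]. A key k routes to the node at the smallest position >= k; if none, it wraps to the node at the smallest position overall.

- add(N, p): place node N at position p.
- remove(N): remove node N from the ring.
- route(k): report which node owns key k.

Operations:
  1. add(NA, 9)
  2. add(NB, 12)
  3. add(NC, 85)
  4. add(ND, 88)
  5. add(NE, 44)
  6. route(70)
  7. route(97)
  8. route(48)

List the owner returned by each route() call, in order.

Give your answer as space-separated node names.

Answer: NC NA NC

Derivation:
Op 1: add NA@9 -> ring=[9:NA]
Op 2: add NB@12 -> ring=[9:NA,12:NB]
Op 3: add NC@85 -> ring=[9:NA,12:NB,85:NC]
Op 4: add ND@88 -> ring=[9:NA,12:NB,85:NC,88:ND]
Op 5: add NE@44 -> ring=[9:NA,12:NB,44:NE,85:NC,88:ND]
Op 6: route key 70: smallest pos >= 70 is 85 -> NC
Op 7: route key 97: none >= 97, wrap to smallest pos 9 -> NA
Op 8: route key 48: smallest pos >= 48 is 85 -> NC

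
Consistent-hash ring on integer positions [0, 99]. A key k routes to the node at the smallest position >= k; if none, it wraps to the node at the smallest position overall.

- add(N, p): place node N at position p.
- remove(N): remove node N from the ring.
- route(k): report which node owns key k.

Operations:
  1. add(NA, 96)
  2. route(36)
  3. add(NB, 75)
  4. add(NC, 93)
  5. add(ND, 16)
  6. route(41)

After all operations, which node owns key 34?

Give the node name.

Answer: NB

Derivation:
Op 1: add NA@96 -> ring=[96:NA]
Op 2: route key 36: smallest pos >= 36 is 96 -> NA
Op 3: add NB@75 -> ring=[75:NB,96:NA]
Op 4: add NC@93 -> ring=[75:NB,93:NC,96:NA]
Op 5: add ND@16 -> ring=[16:ND,75:NB,93:NC,96:NA]
Op 6: route key 41: smallest pos >= 41 is 75 -> NB
Final route key 34: smallest pos >= 34 is 75 -> NB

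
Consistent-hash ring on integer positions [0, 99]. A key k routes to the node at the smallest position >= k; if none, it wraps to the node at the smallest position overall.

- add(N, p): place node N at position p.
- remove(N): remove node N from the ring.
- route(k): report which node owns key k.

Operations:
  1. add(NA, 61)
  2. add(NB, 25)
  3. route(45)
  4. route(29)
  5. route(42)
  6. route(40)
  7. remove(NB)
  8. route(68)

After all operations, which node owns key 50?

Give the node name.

Op 1: add NA@61 -> ring=[61:NA]
Op 2: add NB@25 -> ring=[25:NB,61:NA]
Op 3: route key 45: smallest pos >= 45 is 61 -> NA
Op 4: route key 29: smallest pos >= 29 is 61 -> NA
Op 5: route key 42: smallest pos >= 42 is 61 -> NA
Op 6: route key 40: smallest pos >= 40 is 61 -> NA
Op 7: remove NB -> ring=[61:NA]
Op 8: route key 68: none >= 68, wrap to smallest pos 61 -> NA
Final route key 50: smallest pos >= 50 is 61 -> NA

Answer: NA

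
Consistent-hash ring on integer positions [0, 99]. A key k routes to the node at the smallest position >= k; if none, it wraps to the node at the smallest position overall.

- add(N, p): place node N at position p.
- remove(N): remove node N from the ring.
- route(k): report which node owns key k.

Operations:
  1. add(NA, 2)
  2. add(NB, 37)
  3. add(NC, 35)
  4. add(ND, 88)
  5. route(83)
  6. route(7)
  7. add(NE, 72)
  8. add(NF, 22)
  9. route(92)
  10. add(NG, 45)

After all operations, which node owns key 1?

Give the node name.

Answer: NA

Derivation:
Op 1: add NA@2 -> ring=[2:NA]
Op 2: add NB@37 -> ring=[2:NA,37:NB]
Op 3: add NC@35 -> ring=[2:NA,35:NC,37:NB]
Op 4: add ND@88 -> ring=[2:NA,35:NC,37:NB,88:ND]
Op 5: route key 83: smallest pos >= 83 is 88 -> ND
Op 6: route key 7: smallest pos >= 7 is 35 -> NC
Op 7: add NE@72 -> ring=[2:NA,35:NC,37:NB,72:NE,88:ND]
Op 8: add NF@22 -> ring=[2:NA,22:NF,35:NC,37:NB,72:NE,88:ND]
Op 9: route key 92: none >= 92, wrap to smallest pos 2 -> NA
Op 10: add NG@45 -> ring=[2:NA,22:NF,35:NC,37:NB,45:NG,72:NE,88:ND]
Final route key 1: smallest pos >= 1 is 2 -> NA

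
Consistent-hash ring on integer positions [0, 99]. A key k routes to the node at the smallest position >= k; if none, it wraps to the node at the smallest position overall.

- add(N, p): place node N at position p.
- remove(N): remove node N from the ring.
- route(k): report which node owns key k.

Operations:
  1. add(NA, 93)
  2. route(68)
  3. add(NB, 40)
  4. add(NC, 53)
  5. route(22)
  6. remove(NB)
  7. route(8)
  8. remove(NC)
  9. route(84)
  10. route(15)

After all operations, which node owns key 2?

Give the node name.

Answer: NA

Derivation:
Op 1: add NA@93 -> ring=[93:NA]
Op 2: route key 68: smallest pos >= 68 is 93 -> NA
Op 3: add NB@40 -> ring=[40:NB,93:NA]
Op 4: add NC@53 -> ring=[40:NB,53:NC,93:NA]
Op 5: route key 22: smallest pos >= 22 is 40 -> NB
Op 6: remove NB -> ring=[53:NC,93:NA]
Op 7: route key 8: smallest pos >= 8 is 53 -> NC
Op 8: remove NC -> ring=[93:NA]
Op 9: route key 84: smallest pos >= 84 is 93 -> NA
Op 10: route key 15: smallest pos >= 15 is 93 -> NA
Final route key 2: smallest pos >= 2 is 93 -> NA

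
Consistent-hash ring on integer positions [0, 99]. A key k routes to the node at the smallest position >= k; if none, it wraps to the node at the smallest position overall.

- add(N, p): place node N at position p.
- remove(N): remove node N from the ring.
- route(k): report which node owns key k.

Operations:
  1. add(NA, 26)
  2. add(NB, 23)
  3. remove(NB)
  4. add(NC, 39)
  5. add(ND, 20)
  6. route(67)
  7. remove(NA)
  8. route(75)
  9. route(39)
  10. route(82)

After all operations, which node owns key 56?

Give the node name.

Op 1: add NA@26 -> ring=[26:NA]
Op 2: add NB@23 -> ring=[23:NB,26:NA]
Op 3: remove NB -> ring=[26:NA]
Op 4: add NC@39 -> ring=[26:NA,39:NC]
Op 5: add ND@20 -> ring=[20:ND,26:NA,39:NC]
Op 6: route key 67: none >= 67, wrap to smallest pos 20 -> ND
Op 7: remove NA -> ring=[20:ND,39:NC]
Op 8: route key 75: none >= 75, wrap to smallest pos 20 -> ND
Op 9: route key 39: smallest pos >= 39 is 39 -> NC
Op 10: route key 82: none >= 82, wrap to smallest pos 20 -> ND
Final route key 56: none >= 56, wrap to smallest pos 20 -> ND

Answer: ND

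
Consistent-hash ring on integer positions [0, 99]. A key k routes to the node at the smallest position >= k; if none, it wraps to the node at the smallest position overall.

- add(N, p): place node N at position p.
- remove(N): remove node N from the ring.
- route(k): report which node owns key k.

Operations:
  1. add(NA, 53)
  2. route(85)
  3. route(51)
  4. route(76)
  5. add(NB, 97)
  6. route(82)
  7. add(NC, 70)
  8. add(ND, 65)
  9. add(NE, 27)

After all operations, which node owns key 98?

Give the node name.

Answer: NE

Derivation:
Op 1: add NA@53 -> ring=[53:NA]
Op 2: route key 85: none >= 85, wrap to smallest pos 53 -> NA
Op 3: route key 51: smallest pos >= 51 is 53 -> NA
Op 4: route key 76: none >= 76, wrap to smallest pos 53 -> NA
Op 5: add NB@97 -> ring=[53:NA,97:NB]
Op 6: route key 82: smallest pos >= 82 is 97 -> NB
Op 7: add NC@70 -> ring=[53:NA,70:NC,97:NB]
Op 8: add ND@65 -> ring=[53:NA,65:ND,70:NC,97:NB]
Op 9: add NE@27 -> ring=[27:NE,53:NA,65:ND,70:NC,97:NB]
Final route key 98: none >= 98, wrap to smallest pos 27 -> NE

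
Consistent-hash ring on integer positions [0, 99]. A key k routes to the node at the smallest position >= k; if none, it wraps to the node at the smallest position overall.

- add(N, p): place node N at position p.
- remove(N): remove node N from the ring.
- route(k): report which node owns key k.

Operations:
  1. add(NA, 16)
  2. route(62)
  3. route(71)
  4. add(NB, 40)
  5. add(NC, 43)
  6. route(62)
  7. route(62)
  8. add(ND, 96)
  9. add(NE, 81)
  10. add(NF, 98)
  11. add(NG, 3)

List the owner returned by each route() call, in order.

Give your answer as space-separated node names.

Op 1: add NA@16 -> ring=[16:NA]
Op 2: route key 62: none >= 62, wrap to smallest pos 16 -> NA
Op 3: route key 71: none >= 71, wrap to smallest pos 16 -> NA
Op 4: add NB@40 -> ring=[16:NA,40:NB]
Op 5: add NC@43 -> ring=[16:NA,40:NB,43:NC]
Op 6: route key 62: none >= 62, wrap to smallest pos 16 -> NA
Op 7: route key 62: none >= 62, wrap to smallest pos 16 -> NA
Op 8: add ND@96 -> ring=[16:NA,40:NB,43:NC,96:ND]
Op 9: add NE@81 -> ring=[16:NA,40:NB,43:NC,81:NE,96:ND]
Op 10: add NF@98 -> ring=[16:NA,40:NB,43:NC,81:NE,96:ND,98:NF]
Op 11: add NG@3 -> ring=[3:NG,16:NA,40:NB,43:NC,81:NE,96:ND,98:NF]

Answer: NA NA NA NA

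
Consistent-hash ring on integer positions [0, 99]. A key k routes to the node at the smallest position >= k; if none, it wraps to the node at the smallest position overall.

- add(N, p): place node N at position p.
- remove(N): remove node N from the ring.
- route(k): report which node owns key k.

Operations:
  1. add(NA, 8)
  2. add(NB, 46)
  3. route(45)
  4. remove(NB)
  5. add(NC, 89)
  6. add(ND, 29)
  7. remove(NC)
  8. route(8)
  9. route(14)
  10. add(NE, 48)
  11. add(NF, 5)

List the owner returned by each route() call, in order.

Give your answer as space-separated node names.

Answer: NB NA ND

Derivation:
Op 1: add NA@8 -> ring=[8:NA]
Op 2: add NB@46 -> ring=[8:NA,46:NB]
Op 3: route key 45: smallest pos >= 45 is 46 -> NB
Op 4: remove NB -> ring=[8:NA]
Op 5: add NC@89 -> ring=[8:NA,89:NC]
Op 6: add ND@29 -> ring=[8:NA,29:ND,89:NC]
Op 7: remove NC -> ring=[8:NA,29:ND]
Op 8: route key 8: smallest pos >= 8 is 8 -> NA
Op 9: route key 14: smallest pos >= 14 is 29 -> ND
Op 10: add NE@48 -> ring=[8:NA,29:ND,48:NE]
Op 11: add NF@5 -> ring=[5:NF,8:NA,29:ND,48:NE]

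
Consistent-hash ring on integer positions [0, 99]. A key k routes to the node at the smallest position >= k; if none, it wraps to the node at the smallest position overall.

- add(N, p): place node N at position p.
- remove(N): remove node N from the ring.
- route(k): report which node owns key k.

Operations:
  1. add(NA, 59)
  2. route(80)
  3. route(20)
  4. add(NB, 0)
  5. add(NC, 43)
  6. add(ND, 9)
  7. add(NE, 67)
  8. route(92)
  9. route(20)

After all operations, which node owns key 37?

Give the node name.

Answer: NC

Derivation:
Op 1: add NA@59 -> ring=[59:NA]
Op 2: route key 80: none >= 80, wrap to smallest pos 59 -> NA
Op 3: route key 20: smallest pos >= 20 is 59 -> NA
Op 4: add NB@0 -> ring=[0:NB,59:NA]
Op 5: add NC@43 -> ring=[0:NB,43:NC,59:NA]
Op 6: add ND@9 -> ring=[0:NB,9:ND,43:NC,59:NA]
Op 7: add NE@67 -> ring=[0:NB,9:ND,43:NC,59:NA,67:NE]
Op 8: route key 92: none >= 92, wrap to smallest pos 0 -> NB
Op 9: route key 20: smallest pos >= 20 is 43 -> NC
Final route key 37: smallest pos >= 37 is 43 -> NC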